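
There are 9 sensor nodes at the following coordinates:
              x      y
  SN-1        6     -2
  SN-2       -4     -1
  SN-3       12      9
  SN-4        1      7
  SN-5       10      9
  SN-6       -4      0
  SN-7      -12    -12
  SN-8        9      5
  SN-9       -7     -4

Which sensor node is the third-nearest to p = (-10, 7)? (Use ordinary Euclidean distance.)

Since √ is increasing, it suffices to compare squared distances:
d²(p, SN-1) = 256 + 81 = 337
d²(p, SN-2) = 36 + 64 = 100
d²(p, SN-3) = 484 + 4 = 488
d²(p, SN-4) = 121 + 0 = 121
d²(p, SN-5) = 400 + 4 = 404
d²(p, SN-6) = 36 + 49 = 85
d²(p, SN-7) = 4 + 361 = 365
d²(p, SN-8) = 361 + 4 = 365
d²(p, SN-9) = 9 + 121 = 130
Sorted ascending: SN-6, SN-2, SN-4, SN-9, … — the third-nearest is SN-4.

SN-4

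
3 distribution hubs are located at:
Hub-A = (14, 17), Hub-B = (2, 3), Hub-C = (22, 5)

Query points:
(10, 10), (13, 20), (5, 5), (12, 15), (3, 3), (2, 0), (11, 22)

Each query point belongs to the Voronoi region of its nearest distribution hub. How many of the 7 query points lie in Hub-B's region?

3

(10, 10) — d² to each: Hub-A:65, Hub-B:113, Hub-C:169 → nearest is Hub-A
(13, 20) — d² to each: Hub-A:10, Hub-B:410, Hub-C:306 → nearest is Hub-A
(5, 5) — d² to each: Hub-A:225, Hub-B:13, Hub-C:289 → nearest is Hub-B
(12, 15) — d² to each: Hub-A:8, Hub-B:244, Hub-C:200 → nearest is Hub-A
(3, 3) — d² to each: Hub-A:317, Hub-B:1, Hub-C:365 → nearest is Hub-B
(2, 0) — d² to each: Hub-A:433, Hub-B:9, Hub-C:425 → nearest is Hub-B
(11, 22) — d² to each: Hub-A:34, Hub-B:442, Hub-C:410 → nearest is Hub-A
3 of the 7 points have Hub-B as nearest.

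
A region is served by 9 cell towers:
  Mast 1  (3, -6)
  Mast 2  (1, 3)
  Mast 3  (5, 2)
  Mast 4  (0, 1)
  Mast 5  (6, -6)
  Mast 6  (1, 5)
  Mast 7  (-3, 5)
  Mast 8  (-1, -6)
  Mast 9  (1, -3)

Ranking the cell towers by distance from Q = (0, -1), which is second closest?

Squared Euclidean distances:
d²(Q, Mast 1) = 9 + 25 = 34
d²(Q, Mast 2) = 1 + 16 = 17
d²(Q, Mast 3) = 25 + 9 = 34
d²(Q, Mast 4) = 0 + 4 = 4
d²(Q, Mast 5) = 36 + 25 = 61
d²(Q, Mast 6) = 1 + 36 = 37
d²(Q, Mast 7) = 9 + 36 = 45
d²(Q, Mast 8) = 1 + 25 = 26
d²(Q, Mast 9) = 1 + 4 = 5
Sorted ascending: Mast 4, Mast 9, Mast 2, … — the second-nearest is Mast 9.

Mast 9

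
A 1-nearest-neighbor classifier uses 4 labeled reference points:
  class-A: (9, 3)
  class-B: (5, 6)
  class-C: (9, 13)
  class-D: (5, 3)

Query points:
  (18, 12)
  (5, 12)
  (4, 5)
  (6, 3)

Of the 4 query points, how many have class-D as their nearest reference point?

(18, 12) — d² to each: class-A:162, class-B:205, class-C:82, class-D:250 → nearest is class-C
(5, 12) — d² to each: class-A:97, class-B:36, class-C:17, class-D:81 → nearest is class-C
(4, 5) — d² to each: class-A:29, class-B:2, class-C:89, class-D:5 → nearest is class-B
(6, 3) — d² to each: class-A:9, class-B:10, class-C:109, class-D:1 → nearest is class-D
1 of the 4 points has class-D as nearest.

1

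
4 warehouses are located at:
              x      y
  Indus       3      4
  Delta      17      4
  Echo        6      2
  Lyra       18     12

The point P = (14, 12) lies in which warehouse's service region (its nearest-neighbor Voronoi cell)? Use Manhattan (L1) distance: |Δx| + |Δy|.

Lyra

d(P, Indus) = |14−3| + |12−4| = 11 + 8 = 19
d(P, Delta) = |14−17| + |12−4| = 3 + 8 = 11
d(P, Echo) = |14−6| + |12−2| = 8 + 10 = 18
d(P, Lyra) = |14−18| + |12−12| = 4 + 0 = 4
The smallest is to Lyra, so P lies in the Voronoi region of Lyra.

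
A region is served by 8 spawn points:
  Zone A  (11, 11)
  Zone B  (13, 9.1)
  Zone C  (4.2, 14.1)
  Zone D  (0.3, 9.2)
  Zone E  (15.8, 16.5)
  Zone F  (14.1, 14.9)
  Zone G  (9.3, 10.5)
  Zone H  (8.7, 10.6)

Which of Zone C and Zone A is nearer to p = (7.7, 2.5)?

Zone A

Compare squared distances:
d²(p, Zone C) = (7.7−4.2)² + (2.5−14.1)² = 12.25 + 134.56 = 146.81
d²(p, Zone A) = (7.7−11)² + (2.5−11)² = 10.89 + 72.25 = 83.14
146.81 > 83.14, so Zone A is closer.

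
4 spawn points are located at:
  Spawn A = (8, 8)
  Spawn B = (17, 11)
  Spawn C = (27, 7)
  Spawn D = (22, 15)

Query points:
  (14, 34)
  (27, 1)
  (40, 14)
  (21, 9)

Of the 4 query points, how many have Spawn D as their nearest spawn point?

(14, 34) — d² to each: Spawn A:712, Spawn B:538, Spawn C:898, Spawn D:425 → nearest is Spawn D
(27, 1) — d² to each: Spawn A:410, Spawn B:200, Spawn C:36, Spawn D:221 → nearest is Spawn C
(40, 14) — d² to each: Spawn A:1060, Spawn B:538, Spawn C:218, Spawn D:325 → nearest is Spawn C
(21, 9) — d² to each: Spawn A:170, Spawn B:20, Spawn C:40, Spawn D:37 → nearest is Spawn B
1 of the 4 points has Spawn D as nearest.

1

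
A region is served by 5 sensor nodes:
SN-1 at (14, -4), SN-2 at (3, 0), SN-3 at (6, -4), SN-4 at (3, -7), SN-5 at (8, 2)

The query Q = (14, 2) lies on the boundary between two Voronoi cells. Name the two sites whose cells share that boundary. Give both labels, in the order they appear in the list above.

Squared distances from Q to each site:
d²(Q, SN-1) = (14−14)² + (2−(-4))² = 0 + 36 = 36
d²(Q, SN-2) = (14−3)² + (2−0)² = 121 + 4 = 125
d²(Q, SN-3) = (14−6)² + (2−(-4))² = 64 + 36 = 100
d²(Q, SN-4) = (14−3)² + (2−(-7))² = 121 + 81 = 202
d²(Q, SN-5) = (14−8)² + (2−2)² = 36 + 0 = 36
Q is equidistant from SN-1 and SN-5 (both at squared distance 36), and every other site is strictly farther — so Q lies on the SN-1–SN-5 Voronoi edge.

SN-1 and SN-5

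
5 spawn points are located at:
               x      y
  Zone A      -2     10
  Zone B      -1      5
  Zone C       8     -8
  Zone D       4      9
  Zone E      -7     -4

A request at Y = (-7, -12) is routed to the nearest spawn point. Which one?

Zone E

Since √ is increasing, it suffices to compare squared distances:
d²(Y, Zone A) = 25 + 484 = 509
d²(Y, Zone B) = 36 + 289 = 325
d²(Y, Zone C) = 225 + 16 = 241
d²(Y, Zone D) = 121 + 441 = 562
d²(Y, Zone E) = 0 + 64 = 64
Zone E is nearest.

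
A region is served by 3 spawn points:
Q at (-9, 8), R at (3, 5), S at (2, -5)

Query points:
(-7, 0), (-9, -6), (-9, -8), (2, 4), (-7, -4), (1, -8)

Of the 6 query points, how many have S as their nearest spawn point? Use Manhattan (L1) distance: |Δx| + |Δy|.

(-7, 0) — d to each: Q:10, R:15, S:14 → nearest is Q
(-9, -6) — d to each: Q:14, R:23, S:12 → nearest is S
(-9, -8) — d to each: Q:16, R:25, S:14 → nearest is S
(2, 4) — d to each: Q:15, R:2, S:9 → nearest is R
(-7, -4) — d to each: Q:14, R:19, S:10 → nearest is S
(1, -8) — d to each: Q:26, R:15, S:4 → nearest is S
4 of the 6 points have S as nearest.

4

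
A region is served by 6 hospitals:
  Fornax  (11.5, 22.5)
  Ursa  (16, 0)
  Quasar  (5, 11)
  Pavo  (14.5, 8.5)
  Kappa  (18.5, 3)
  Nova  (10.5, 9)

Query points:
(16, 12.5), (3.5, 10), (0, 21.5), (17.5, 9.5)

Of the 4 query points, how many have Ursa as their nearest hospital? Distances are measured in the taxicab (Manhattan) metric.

0

(16, 12.5) — d to each: Fornax:14.5, Ursa:12.5, Quasar:12.5, Pavo:5.5, Kappa:12, Nova:9 → nearest is Pavo
(3.5, 10) — d to each: Fornax:20.5, Ursa:22.5, Quasar:2.5, Pavo:12.5, Kappa:22, Nova:8 → nearest is Quasar
(0, 21.5) — d to each: Fornax:12.5, Ursa:37.5, Quasar:15.5, Pavo:27.5, Kappa:37, Nova:23 → nearest is Fornax
(17.5, 9.5) — d to each: Fornax:19, Ursa:11, Quasar:14, Pavo:4, Kappa:7.5, Nova:7.5 → nearest is Pavo
0 of the 4 points have Ursa as nearest.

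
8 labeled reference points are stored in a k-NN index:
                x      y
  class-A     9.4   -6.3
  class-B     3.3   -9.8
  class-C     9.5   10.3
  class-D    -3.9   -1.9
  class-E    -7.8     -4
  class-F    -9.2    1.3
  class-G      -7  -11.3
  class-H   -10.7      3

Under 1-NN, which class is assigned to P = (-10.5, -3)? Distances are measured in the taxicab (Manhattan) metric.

class-E

d(P, class-A) = |-10.5−9.4| + |-3−(-6.3)| = 19.9 + 3.3 = 23.2
d(P, class-B) = |-10.5−3.3| + |-3−(-9.8)| = 13.8 + 6.8 = 20.6
d(P, class-C) = |-10.5−9.5| + |-3−10.3| = 20 + 13.3 = 33.3
d(P, class-D) = |-10.5−(-3.9)| + |-3−(-1.9)| = 6.6 + 1.1 = 7.7
d(P, class-E) = |-10.5−(-7.8)| + |-3−(-4)| = 2.7 + 1 = 3.7
d(P, class-F) = |-10.5−(-9.2)| + |-3−1.3| = 1.3 + 4.3 = 5.6
d(P, class-G) = |-10.5−(-7)| + |-3−(-11.3)| = 3.5 + 8.3 = 11.8
d(P, class-H) = |-10.5−(-10.7)| + |-3−3| = 0.2 + 6 = 6.2
class-E is nearest.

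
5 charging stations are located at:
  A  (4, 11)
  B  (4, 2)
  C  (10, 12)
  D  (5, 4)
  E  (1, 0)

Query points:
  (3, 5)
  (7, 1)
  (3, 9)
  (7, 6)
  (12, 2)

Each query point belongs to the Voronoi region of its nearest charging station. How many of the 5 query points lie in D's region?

3

(3, 5) — d² to each: A:37, B:10, C:98, D:5, E:29 → nearest is D
(7, 1) — d² to each: A:109, B:10, C:130, D:13, E:37 → nearest is B
(3, 9) — d² to each: A:5, B:50, C:58, D:29, E:85 → nearest is A
(7, 6) — d² to each: A:34, B:25, C:45, D:8, E:72 → nearest is D
(12, 2) — d² to each: A:145, B:64, C:104, D:53, E:125 → nearest is D
3 of the 5 points have D as nearest.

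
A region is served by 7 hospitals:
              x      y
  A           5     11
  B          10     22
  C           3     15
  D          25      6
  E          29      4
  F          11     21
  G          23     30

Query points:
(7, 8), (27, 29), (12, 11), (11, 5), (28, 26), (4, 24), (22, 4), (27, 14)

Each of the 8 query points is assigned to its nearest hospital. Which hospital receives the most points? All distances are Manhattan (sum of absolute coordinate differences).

(7, 8) — d to each: A:5, B:17, C:11, D:20, E:26, F:17, G:38 → nearest is A
(27, 29) — d to each: A:40, B:24, C:38, D:25, E:27, F:24, G:5 → nearest is G
(12, 11) — d to each: A:7, B:13, C:13, D:18, E:24, F:11, G:30 → nearest is A
(11, 5) — d to each: A:12, B:18, C:18, D:15, E:19, F:16, G:37 → nearest is A
(28, 26) — d to each: A:38, B:22, C:36, D:23, E:23, F:22, G:9 → nearest is G
(4, 24) — d to each: A:14, B:8, C:10, D:39, E:45, F:10, G:25 → nearest is B
(22, 4) — d to each: A:24, B:30, C:30, D:5, E:7, F:28, G:27 → nearest is D
(27, 14) — d to each: A:25, B:25, C:25, D:10, E:12, F:23, G:20 → nearest is D
Tally — A:3, B:1, D:2, G:2. A captures the most (3).

A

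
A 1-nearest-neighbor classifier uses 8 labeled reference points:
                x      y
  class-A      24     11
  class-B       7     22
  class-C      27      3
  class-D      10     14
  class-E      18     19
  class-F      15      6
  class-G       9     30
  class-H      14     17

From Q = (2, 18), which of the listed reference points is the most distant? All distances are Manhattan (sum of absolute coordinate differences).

class-C

d(Q, class-A) = |2−24| + |18−11| = 22 + 7 = 29
d(Q, class-B) = |2−7| + |18−22| = 5 + 4 = 9
d(Q, class-C) = |2−27| + |18−3| = 25 + 15 = 40
d(Q, class-D) = |2−10| + |18−14| = 8 + 4 = 12
d(Q, class-E) = |2−18| + |18−19| = 16 + 1 = 17
d(Q, class-F) = |2−15| + |18−6| = 13 + 12 = 25
d(Q, class-G) = |2−9| + |18−30| = 7 + 12 = 19
d(Q, class-H) = |2−14| + |18−17| = 12 + 1 = 13
The largest is to class-C.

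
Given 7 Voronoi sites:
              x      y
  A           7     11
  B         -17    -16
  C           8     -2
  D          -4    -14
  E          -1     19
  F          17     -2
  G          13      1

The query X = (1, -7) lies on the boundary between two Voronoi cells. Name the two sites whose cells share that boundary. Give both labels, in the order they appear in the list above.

C and D

Squared distances from X to each site:
|XA|² = (1−7)² + (-7−11)² = 36 + 324 = 360
|XB|² = (1−(-17))² + (-7−(-16))² = 324 + 81 = 405
|XC|² = (1−8)² + (-7−(-2))² = 49 + 25 = 74
|XD|² = (1−(-4))² + (-7−(-14))² = 25 + 49 = 74
|XE|² = (1−(-1))² + (-7−19)² = 4 + 676 = 680
|XF|² = (1−17)² + (-7−(-2))² = 256 + 25 = 281
|XG|² = (1−13)² + (-7−1)² = 144 + 64 = 208
X is equidistant from C and D (both at squared distance 74), and every other site is strictly farther — so X lies on the C–D Voronoi edge.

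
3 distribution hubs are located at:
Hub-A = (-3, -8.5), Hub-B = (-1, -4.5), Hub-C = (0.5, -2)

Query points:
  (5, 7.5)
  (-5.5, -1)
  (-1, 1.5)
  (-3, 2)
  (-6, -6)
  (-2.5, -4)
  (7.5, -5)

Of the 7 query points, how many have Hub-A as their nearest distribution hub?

(5, 7.5) — d² to each: Hub-A:320, Hub-B:180, Hub-C:110.5 → nearest is Hub-C
(-5.5, -1) — d² to each: Hub-A:62.5, Hub-B:32.5, Hub-C:37 → nearest is Hub-B
(-1, 1.5) — d² to each: Hub-A:104, Hub-B:36, Hub-C:14.5 → nearest is Hub-C
(-3, 2) — d² to each: Hub-A:110.25, Hub-B:46.25, Hub-C:28.25 → nearest is Hub-C
(-6, -6) — d² to each: Hub-A:15.25, Hub-B:27.25, Hub-C:58.25 → nearest is Hub-A
(-2.5, -4) — d² to each: Hub-A:20.5, Hub-B:2.5, Hub-C:13 → nearest is Hub-B
(7.5, -5) — d² to each: Hub-A:122.5, Hub-B:72.5, Hub-C:58 → nearest is Hub-C
1 of the 7 points has Hub-A as nearest.

1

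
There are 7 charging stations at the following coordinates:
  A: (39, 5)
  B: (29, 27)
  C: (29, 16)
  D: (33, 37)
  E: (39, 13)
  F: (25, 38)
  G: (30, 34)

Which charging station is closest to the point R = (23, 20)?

C

Since √ is increasing, it suffices to compare squared distances:
|RA|² = (23−39)² + (20−5)² = 256 + 225 = 481
|RB|² = (23−29)² + (20−27)² = 36 + 49 = 85
|RC|² = (23−29)² + (20−16)² = 36 + 16 = 52
|RD|² = (23−33)² + (20−37)² = 100 + 289 = 389
|RE|² = (23−39)² + (20−13)² = 256 + 49 = 305
|RF|² = (23−25)² + (20−38)² = 4 + 324 = 328
|RG|² = (23−30)² + (20−34)² = 49 + 196 = 245
The smallest is to C, so R lies in the Voronoi region of C.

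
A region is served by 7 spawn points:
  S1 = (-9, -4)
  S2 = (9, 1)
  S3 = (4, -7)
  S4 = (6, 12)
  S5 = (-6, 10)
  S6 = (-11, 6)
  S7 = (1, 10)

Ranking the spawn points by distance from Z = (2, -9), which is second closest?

S1

Compare squared distances (the ordering matches that of the actual distances):
|ZS1|² = 121 + 25 = 146
|ZS2|² = 49 + 100 = 149
|ZS3|² = 4 + 4 = 8
|ZS4|² = 16 + 441 = 457
|ZS5|² = 64 + 361 = 425
|ZS6|² = 169 + 225 = 394
|ZS7|² = 1 + 361 = 362
Sorted ascending: S3, S1, S2, … — the second-nearest is S1.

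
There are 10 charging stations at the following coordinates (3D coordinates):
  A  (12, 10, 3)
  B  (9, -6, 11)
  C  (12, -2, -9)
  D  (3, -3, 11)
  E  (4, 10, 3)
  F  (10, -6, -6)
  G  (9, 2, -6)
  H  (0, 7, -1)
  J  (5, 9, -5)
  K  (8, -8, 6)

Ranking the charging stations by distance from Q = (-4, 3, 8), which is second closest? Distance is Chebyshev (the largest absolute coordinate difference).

d(Q,A) = max(16, 7, 5) = 16
d(Q,B) = max(13, 9, 3) = 13
d(Q,C) = max(16, 5, 17) = 17
d(Q,D) = max(7, 6, 3) = 7
d(Q,E) = max(8, 7, 5) = 8
d(Q,F) = max(14, 9, 14) = 14
d(Q,G) = max(13, 1, 14) = 14
d(Q,H) = max(4, 4, 9) = 9
d(Q,J) = max(9, 6, 13) = 13
d(Q,K) = max(12, 11, 2) = 12
Sorted ascending: D, E, H, … — the second-nearest is E.

E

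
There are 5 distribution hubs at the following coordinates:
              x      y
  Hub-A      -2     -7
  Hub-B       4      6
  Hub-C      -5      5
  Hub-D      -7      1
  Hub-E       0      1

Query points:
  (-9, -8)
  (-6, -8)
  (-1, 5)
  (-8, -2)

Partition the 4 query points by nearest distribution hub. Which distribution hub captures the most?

Hub-A

(-9, -8) — d² to each: Hub-A:50, Hub-B:365, Hub-C:185, Hub-D:85, Hub-E:162 → nearest is Hub-A
(-6, -8) — d² to each: Hub-A:17, Hub-B:296, Hub-C:170, Hub-D:82, Hub-E:117 → nearest is Hub-A
(-1, 5) — d² to each: Hub-A:145, Hub-B:26, Hub-C:16, Hub-D:52, Hub-E:17 → nearest is Hub-C
(-8, -2) — d² to each: Hub-A:61, Hub-B:208, Hub-C:58, Hub-D:10, Hub-E:73 → nearest is Hub-D
Tally — Hub-A:2, Hub-C:1, Hub-D:1. Hub-A captures the most (2).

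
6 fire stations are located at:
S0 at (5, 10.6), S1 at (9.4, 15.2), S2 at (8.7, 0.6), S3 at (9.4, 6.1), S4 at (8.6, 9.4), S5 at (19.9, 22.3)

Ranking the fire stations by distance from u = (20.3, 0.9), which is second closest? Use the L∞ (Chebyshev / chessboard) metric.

d(u,S0) = max(15.3, 9.7) = 15.3
d(u,S1) = max(10.9, 14.3) = 14.3
d(u,S2) = max(11.6, 0.3) = 11.6
d(u,S3) = max(10.9, 5.2) = 10.9
d(u,S4) = max(11.7, 8.5) = 11.7
d(u,S5) = max(0.4, 21.4) = 21.4
Sorted ascending: S3, S2, S4, … — the second-nearest is S2.

S2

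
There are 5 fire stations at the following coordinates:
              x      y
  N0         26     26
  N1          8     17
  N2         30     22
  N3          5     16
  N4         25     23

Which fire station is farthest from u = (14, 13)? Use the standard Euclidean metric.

N2

Compare squared distances (the ordering matches that of the actual distances):
|uN0|² = 144 + 169 = 313
|uN1|² = 36 + 16 = 52
|uN2|² = 256 + 81 = 337
|uN3|² = 81 + 9 = 90
|uN4|² = 121 + 100 = 221
The largest is to N2.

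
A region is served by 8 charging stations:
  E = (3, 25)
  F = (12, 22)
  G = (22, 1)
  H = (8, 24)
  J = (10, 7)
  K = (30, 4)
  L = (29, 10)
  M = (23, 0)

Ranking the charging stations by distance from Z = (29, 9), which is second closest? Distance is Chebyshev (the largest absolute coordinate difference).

K

d(Z,E) = max(26, 16) = 26
d(Z,F) = max(17, 13) = 17
d(Z,G) = max(7, 8) = 8
d(Z,H) = max(21, 15) = 21
d(Z,J) = max(19, 2) = 19
d(Z,K) = max(1, 5) = 5
d(Z,L) = max(0, 1) = 1
d(Z,M) = max(6, 9) = 9
Sorted ascending: L, K, G, … — the second-nearest is K.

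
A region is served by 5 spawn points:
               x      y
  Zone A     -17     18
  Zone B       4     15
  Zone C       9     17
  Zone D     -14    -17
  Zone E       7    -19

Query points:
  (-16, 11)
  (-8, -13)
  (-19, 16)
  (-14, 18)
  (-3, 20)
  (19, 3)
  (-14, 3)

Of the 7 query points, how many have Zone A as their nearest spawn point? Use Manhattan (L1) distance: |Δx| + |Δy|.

(-16, 11) — d to each: Zone A:8, Zone B:24, Zone C:31, Zone D:30, Zone E:53 → nearest is Zone A
(-8, -13) — d to each: Zone A:40, Zone B:40, Zone C:47, Zone D:10, Zone E:21 → nearest is Zone D
(-19, 16) — d to each: Zone A:4, Zone B:24, Zone C:29, Zone D:38, Zone E:61 → nearest is Zone A
(-14, 18) — d to each: Zone A:3, Zone B:21, Zone C:24, Zone D:35, Zone E:58 → nearest is Zone A
(-3, 20) — d to each: Zone A:16, Zone B:12, Zone C:15, Zone D:48, Zone E:49 → nearest is Zone B
(19, 3) — d to each: Zone A:51, Zone B:27, Zone C:24, Zone D:53, Zone E:34 → nearest is Zone C
(-14, 3) — d to each: Zone A:18, Zone B:30, Zone C:37, Zone D:20, Zone E:43 → nearest is Zone A
4 of the 7 points have Zone A as nearest.

4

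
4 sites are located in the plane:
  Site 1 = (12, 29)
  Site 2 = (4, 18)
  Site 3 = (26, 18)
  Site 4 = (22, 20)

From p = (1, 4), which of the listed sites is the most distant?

Compare squared distances (the ordering matches that of the actual distances):
d²(p, Site 1) = (1−12)² + (4−29)² = 121 + 625 = 746
d²(p, Site 2) = (1−4)² + (4−18)² = 9 + 196 = 205
d²(p, Site 3) = (1−26)² + (4−18)² = 625 + 196 = 821
d²(p, Site 4) = (1−22)² + (4−20)² = 441 + 256 = 697
The largest is to Site 3.

Site 3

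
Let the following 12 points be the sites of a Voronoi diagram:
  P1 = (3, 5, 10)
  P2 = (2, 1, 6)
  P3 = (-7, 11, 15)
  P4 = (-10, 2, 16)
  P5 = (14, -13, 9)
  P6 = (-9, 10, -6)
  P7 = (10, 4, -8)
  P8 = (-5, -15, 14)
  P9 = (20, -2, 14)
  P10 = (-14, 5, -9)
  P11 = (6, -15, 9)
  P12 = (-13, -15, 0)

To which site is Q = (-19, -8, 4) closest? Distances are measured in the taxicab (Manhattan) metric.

P12

d(Q,P1) = |-19−3| + |-8−5| + |4−10| = 22 + 13 + 6 = 41
d(Q,P2) = |-19−2| + |-8−1| + |4−6| = 21 + 9 + 2 = 32
d(Q,P3) = |-19−(-7)| + |-8−11| + |4−15| = 12 + 19 + 11 = 42
d(Q,P4) = |-19−(-10)| + |-8−2| + |4−16| = 9 + 10 + 12 = 31
d(Q,P5) = |-19−14| + |-8−(-13)| + |4−9| = 33 + 5 + 5 = 43
d(Q,P6) = |-19−(-9)| + |-8−10| + |4−(-6)| = 10 + 18 + 10 = 38
d(Q,P7) = |-19−10| + |-8−4| + |4−(-8)| = 29 + 12 + 12 = 53
d(Q,P8) = |-19−(-5)| + |-8−(-15)| + |4−14| = 14 + 7 + 10 = 31
d(Q,P9) = |-19−20| + |-8−(-2)| + |4−14| = 39 + 6 + 10 = 55
d(Q, P10) = |-19−(-14)| + |-8−5| + |4−(-9)| = 5 + 13 + 13 = 31
d(Q, P11) = |-19−6| + |-8−(-15)| + |4−9| = 25 + 7 + 5 = 37
d(Q, P12) = |-19−(-13)| + |-8−(-15)| + |4−0| = 6 + 7 + 4 = 17
Minimum is at P12.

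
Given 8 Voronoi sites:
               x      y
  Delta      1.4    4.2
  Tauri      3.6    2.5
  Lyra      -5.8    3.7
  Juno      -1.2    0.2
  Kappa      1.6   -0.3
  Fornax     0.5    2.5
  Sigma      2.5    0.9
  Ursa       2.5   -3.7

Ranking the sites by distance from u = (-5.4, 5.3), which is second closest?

Since √ is increasing, it suffices to compare squared distances:
d²(u, Delta) = 46.24 + 1.21 = 47.45
d²(u, Tauri) = 81 + 7.84 = 88.84
d²(u, Lyra) = 0.16 + 2.56 = 2.72
d²(u, Juno) = 17.64 + 26.01 = 43.65
d²(u, Kappa) = 49 + 31.36 = 80.36
d²(u, Fornax) = 34.81 + 7.84 = 42.65
d²(u, Sigma) = 62.41 + 19.36 = 81.77
d²(u, Ursa) = 62.41 + 81 = 143.41
Sorted ascending: Lyra, Fornax, Juno, … — the second-nearest is Fornax.

Fornax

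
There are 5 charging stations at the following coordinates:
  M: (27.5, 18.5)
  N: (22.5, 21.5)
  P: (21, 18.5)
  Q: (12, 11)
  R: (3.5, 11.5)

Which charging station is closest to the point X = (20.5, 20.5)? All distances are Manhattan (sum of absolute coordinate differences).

d(X,M) = |20.5−27.5| + |20.5−18.5| = 7 + 2 = 9
d(X,N) = |20.5−22.5| + |20.5−21.5| = 2 + 1 = 3
d(X,P) = |20.5−21| + |20.5−18.5| = 0.5 + 2 = 2.5
d(X,Q) = |20.5−12| + |20.5−11| = 8.5 + 9.5 = 18
d(X,R) = |20.5−3.5| + |20.5−11.5| = 17 + 9 = 26
P is nearest.

P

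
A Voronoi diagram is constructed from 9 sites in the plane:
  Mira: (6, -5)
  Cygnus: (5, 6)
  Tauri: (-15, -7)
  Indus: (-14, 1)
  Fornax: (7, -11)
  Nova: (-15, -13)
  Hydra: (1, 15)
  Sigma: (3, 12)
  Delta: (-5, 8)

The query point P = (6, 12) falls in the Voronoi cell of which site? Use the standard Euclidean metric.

Sigma

Compare squared distances (the ordering matches that of the actual distances):
d²(P, Mira) = (6−6)² + (12−(-5))² = 0 + 289 = 289
d²(P, Cygnus) = (6−5)² + (12−6)² = 1 + 36 = 37
d²(P, Tauri) = (6−(-15))² + (12−(-7))² = 441 + 361 = 802
d²(P, Indus) = (6−(-14))² + (12−1)² = 400 + 121 = 521
d²(P, Fornax) = (6−7)² + (12−(-11))² = 1 + 529 = 530
d²(P, Nova) = (6−(-15))² + (12−(-13))² = 441 + 625 = 1066
d²(P, Hydra) = (6−1)² + (12−15)² = 25 + 9 = 34
d²(P, Sigma) = (6−3)² + (12−12)² = 9 + 0 = 9
d²(P, Delta) = (6−(-5))² + (12−8)² = 121 + 16 = 137
The smallest is to Sigma, so P lies in the Voronoi region of Sigma.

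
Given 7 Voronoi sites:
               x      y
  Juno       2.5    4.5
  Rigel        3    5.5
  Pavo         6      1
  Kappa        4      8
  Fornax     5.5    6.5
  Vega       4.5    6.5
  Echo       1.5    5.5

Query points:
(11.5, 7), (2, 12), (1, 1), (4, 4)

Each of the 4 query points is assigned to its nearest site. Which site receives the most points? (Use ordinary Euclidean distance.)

(11.5, 7) — d² to each: Juno:87.25, Rigel:74.5, Pavo:66.25, Kappa:57.25, Fornax:36.25, Vega:49.25, Echo:102.25 → nearest is Fornax
(2, 12) — d² to each: Juno:56.5, Rigel:43.25, Pavo:137, Kappa:20, Fornax:42.5, Vega:36.5, Echo:42.5 → nearest is Kappa
(1, 1) — d² to each: Juno:14.5, Rigel:24.25, Pavo:25, Kappa:58, Fornax:50.5, Vega:42.5, Echo:20.5 → nearest is Juno
(4, 4) — d² to each: Juno:2.5, Rigel:3.25, Pavo:13, Kappa:16, Fornax:8.5, Vega:6.5, Echo:8.5 → nearest is Juno
Tally — Juno:2, Kappa:1, Fornax:1. Juno captures the most (2).

Juno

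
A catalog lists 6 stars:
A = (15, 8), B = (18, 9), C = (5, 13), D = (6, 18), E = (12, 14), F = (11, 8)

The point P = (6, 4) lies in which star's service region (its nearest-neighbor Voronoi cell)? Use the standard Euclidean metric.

F

Since √ is increasing, it suffices to compare squared distances:
|PA|² = (6−15)² + (4−8)² = 81 + 16 = 97
|PB|² = (6−18)² + (4−9)² = 144 + 25 = 169
|PC|² = (6−5)² + (4−13)² = 1 + 81 = 82
|PD|² = (6−6)² + (4−18)² = 0 + 196 = 196
|PE|² = (6−12)² + (4−14)² = 36 + 100 = 136
|PF|² = (6−11)² + (4−8)² = 25 + 16 = 41
Minimum is at F.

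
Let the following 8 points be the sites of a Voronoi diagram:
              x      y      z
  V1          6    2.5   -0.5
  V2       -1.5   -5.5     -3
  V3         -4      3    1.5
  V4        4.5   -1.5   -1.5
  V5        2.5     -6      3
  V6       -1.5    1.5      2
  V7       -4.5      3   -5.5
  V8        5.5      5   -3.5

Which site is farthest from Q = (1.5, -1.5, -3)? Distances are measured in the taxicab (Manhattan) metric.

d(Q,V1) = |1.5−6| + |-1.5−2.5| + |-3−(-0.5)| = 4.5 + 4 + 2.5 = 11
d(Q,V2) = |1.5−(-1.5)| + |-1.5−(-5.5)| + |-3−(-3)| = 3 + 4 + 0 = 7
d(Q,V3) = |1.5−(-4)| + |-1.5−3| + |-3−1.5| = 5.5 + 4.5 + 4.5 = 14.5
d(Q,V4) = |1.5−4.5| + |-1.5−(-1.5)| + |-3−(-1.5)| = 3 + 0 + 1.5 = 4.5
d(Q,V5) = |1.5−2.5| + |-1.5−(-6)| + |-3−3| = 1 + 4.5 + 6 = 11.5
d(Q,V6) = |1.5−(-1.5)| + |-1.5−1.5| + |-3−2| = 3 + 3 + 5 = 11
d(Q,V7) = |1.5−(-4.5)| + |-1.5−3| + |-3−(-5.5)| = 6 + 4.5 + 2.5 = 13
d(Q,V8) = |1.5−5.5| + |-1.5−5| + |-3−(-3.5)| = 4 + 6.5 + 0.5 = 11
The largest is to V3.

V3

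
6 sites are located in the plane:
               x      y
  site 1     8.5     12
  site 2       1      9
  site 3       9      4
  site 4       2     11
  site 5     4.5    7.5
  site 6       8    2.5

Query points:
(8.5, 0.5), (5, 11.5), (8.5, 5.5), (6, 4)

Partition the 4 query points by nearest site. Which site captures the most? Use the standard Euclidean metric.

site 6

(8.5, 0.5) — d² to each: site 1:132.25, site 2:128.5, site 3:12.5, site 4:152.5, site 5:65, site 6:4.25 → nearest is site 6
(5, 11.5) — d² to each: site 1:12.5, site 2:22.25, site 3:72.25, site 4:9.25, site 5:16.25, site 6:90 → nearest is site 4
(8.5, 5.5) — d² to each: site 1:42.25, site 2:68.5, site 3:2.5, site 4:72.5, site 5:20, site 6:9.25 → nearest is site 3
(6, 4) — d² to each: site 1:70.25, site 2:50, site 3:9, site 4:65, site 5:14.5, site 6:6.25 → nearest is site 6
Tally — site 3:1, site 4:1, site 6:2. site 6 captures the most (2).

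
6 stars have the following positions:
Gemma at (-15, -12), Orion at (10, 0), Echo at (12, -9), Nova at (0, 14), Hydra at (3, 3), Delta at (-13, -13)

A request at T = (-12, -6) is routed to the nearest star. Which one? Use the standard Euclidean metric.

Gemma

Squared Euclidean distances:
d²(T, Gemma) = (-12−(-15))² + (-6−(-12))² = 9 + 36 = 45
d²(T, Orion) = (-12−10)² + (-6−0)² = 484 + 36 = 520
d²(T, Echo) = (-12−12)² + (-6−(-9))² = 576 + 9 = 585
d²(T, Nova) = (-12−0)² + (-6−14)² = 144 + 400 = 544
d²(T, Hydra) = (-12−3)² + (-6−3)² = 225 + 81 = 306
d²(T, Delta) = (-12−(-13))² + (-6−(-13))² = 1 + 49 = 50
Minimum is at Gemma.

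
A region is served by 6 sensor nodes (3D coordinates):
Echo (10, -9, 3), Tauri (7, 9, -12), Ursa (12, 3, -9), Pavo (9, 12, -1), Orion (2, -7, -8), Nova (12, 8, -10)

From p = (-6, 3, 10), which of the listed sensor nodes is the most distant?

Since √ is increasing, it suffices to compare squared distances:
d²(p, Echo) = (-6−10)² + (3−(-9))² + (10−3)² = 256 + 144 + 49 = 449
d²(p, Tauri) = (-6−7)² + (3−9)² + (10−(-12))² = 169 + 36 + 484 = 689
d²(p, Ursa) = (-6−12)² + (3−3)² + (10−(-9))² = 324 + 0 + 361 = 685
d²(p, Pavo) = (-6−9)² + (3−12)² + (10−(-1))² = 225 + 81 + 121 = 427
d²(p, Orion) = (-6−2)² + (3−(-7))² + (10−(-8))² = 64 + 100 + 324 = 488
d²(p, Nova) = (-6−12)² + (3−8)² + (10−(-10))² = 324 + 25 + 400 = 749
The largest is to Nova.

Nova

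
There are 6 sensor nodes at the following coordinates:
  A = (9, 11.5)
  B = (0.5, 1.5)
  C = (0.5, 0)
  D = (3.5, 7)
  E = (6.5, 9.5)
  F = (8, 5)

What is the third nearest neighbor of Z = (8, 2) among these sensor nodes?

Compare squared distances (the ordering matches that of the actual distances):
|ZA|² = (8−9)² + (2−11.5)² = 1 + 90.25 = 91.25
|ZB|² = (8−0.5)² + (2−1.5)² = 56.25 + 0.25 = 56.5
|ZC|² = (8−0.5)² + (2−0)² = 56.25 + 4 = 60.25
|ZD|² = (8−3.5)² + (2−7)² = 20.25 + 25 = 45.25
|ZE|² = (8−6.5)² + (2−9.5)² = 2.25 + 56.25 = 58.5
|ZF|² = (8−8)² + (2−5)² = 0 + 9 = 9
Sorted ascending: F, D, B, E, … — the third-nearest is B.

B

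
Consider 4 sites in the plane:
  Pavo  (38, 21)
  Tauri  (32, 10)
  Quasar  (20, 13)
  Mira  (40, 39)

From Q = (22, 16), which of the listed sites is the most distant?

Mira

Since √ is increasing, it suffices to compare squared distances:
d²(Q, Pavo) = (22−38)² + (16−21)² = 256 + 25 = 281
d²(Q, Tauri) = (22−32)² + (16−10)² = 100 + 36 = 136
d²(Q, Quasar) = (22−20)² + (16−13)² = 4 + 9 = 13
d²(Q, Mira) = (22−40)² + (16−39)² = 324 + 529 = 853
The largest is to Mira.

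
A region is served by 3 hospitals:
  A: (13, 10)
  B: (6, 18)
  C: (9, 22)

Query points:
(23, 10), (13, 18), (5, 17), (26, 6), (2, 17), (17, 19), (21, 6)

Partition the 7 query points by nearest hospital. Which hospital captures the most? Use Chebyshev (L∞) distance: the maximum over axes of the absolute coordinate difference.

A

(23, 10) — d to each: A:10, B:17, C:14 → nearest is A
(13, 18) — d to each: A:8, B:7, C:4 → nearest is C
(5, 17) — d to each: A:8, B:1, C:5 → nearest is B
(26, 6) — d to each: A:13, B:20, C:17 → nearest is A
(2, 17) — d to each: A:11, B:4, C:7 → nearest is B
(17, 19) — d to each: A:9, B:11, C:8 → nearest is C
(21, 6) — d to each: A:8, B:15, C:16 → nearest is A
Tally — A:3, B:2, C:2. A captures the most (3).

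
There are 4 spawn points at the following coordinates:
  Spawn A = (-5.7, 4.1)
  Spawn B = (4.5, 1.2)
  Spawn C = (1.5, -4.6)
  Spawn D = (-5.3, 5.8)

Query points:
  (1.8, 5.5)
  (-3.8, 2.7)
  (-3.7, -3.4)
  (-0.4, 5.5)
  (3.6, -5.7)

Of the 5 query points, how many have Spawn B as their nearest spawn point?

1

(1.8, 5.5) — d² to each: Spawn A:58.21, Spawn B:25.78, Spawn C:102.1, Spawn D:50.5 → nearest is Spawn B
(-3.8, 2.7) — d² to each: Spawn A:5.57, Spawn B:71.14, Spawn C:81.38, Spawn D:11.86 → nearest is Spawn A
(-3.7, -3.4) — d² to each: Spawn A:60.25, Spawn B:88.4, Spawn C:28.48, Spawn D:87.2 → nearest is Spawn C
(-0.4, 5.5) — d² to each: Spawn A:30.05, Spawn B:42.5, Spawn C:105.62, Spawn D:24.1 → nearest is Spawn D
(3.6, -5.7) — d² to each: Spawn A:182.53, Spawn B:48.42, Spawn C:5.62, Spawn D:211.46 → nearest is Spawn C
1 of the 5 points has Spawn B as nearest.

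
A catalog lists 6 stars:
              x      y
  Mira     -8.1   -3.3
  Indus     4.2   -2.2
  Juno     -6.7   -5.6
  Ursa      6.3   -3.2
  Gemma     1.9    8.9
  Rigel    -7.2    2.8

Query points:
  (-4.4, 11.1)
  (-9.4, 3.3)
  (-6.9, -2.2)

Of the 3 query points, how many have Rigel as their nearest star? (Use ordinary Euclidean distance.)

(-4.4, 11.1) — d² to each: Mira:221.05, Indus:250.85, Juno:284.18, Ursa:318.98, Gemma:44.53, Rigel:76.73 → nearest is Gemma
(-9.4, 3.3) — d² to each: Mira:45.25, Indus:215.21, Juno:86.5, Ursa:288.74, Gemma:159.05, Rigel:5.09 → nearest is Rigel
(-6.9, -2.2) — d² to each: Mira:2.65, Indus:123.21, Juno:11.6, Ursa:175.24, Gemma:200.65, Rigel:25.09 → nearest is Mira
1 of the 3 points has Rigel as nearest.

1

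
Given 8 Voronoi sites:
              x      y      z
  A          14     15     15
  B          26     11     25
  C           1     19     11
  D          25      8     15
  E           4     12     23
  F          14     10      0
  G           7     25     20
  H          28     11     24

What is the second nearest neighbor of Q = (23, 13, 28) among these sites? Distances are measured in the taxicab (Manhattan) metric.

H

d(Q,A) = 9 + 2 + 13 = 24
d(Q,B) = 3 + 2 + 3 = 8
d(Q,C) = 22 + 6 + 17 = 45
d(Q,D) = 2 + 5 + 13 = 20
d(Q,E) = 19 + 1 + 5 = 25
d(Q,F) = 9 + 3 + 28 = 40
d(Q,G) = 16 + 12 + 8 = 36
d(Q,H) = 5 + 2 + 4 = 11
Sorted ascending: B, H, D, … — the second-nearest is H.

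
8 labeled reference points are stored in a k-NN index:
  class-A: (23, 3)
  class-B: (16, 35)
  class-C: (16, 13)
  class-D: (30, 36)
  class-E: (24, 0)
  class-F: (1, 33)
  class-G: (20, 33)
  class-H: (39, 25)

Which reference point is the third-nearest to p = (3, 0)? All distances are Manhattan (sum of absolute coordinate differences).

d(p, class-A) = |3−23| + |0−3| = 20 + 3 = 23
d(p, class-B) = |3−16| + |0−35| = 13 + 35 = 48
d(p, class-C) = |3−16| + |0−13| = 13 + 13 = 26
d(p, class-D) = |3−30| + |0−36| = 27 + 36 = 63
d(p, class-E) = |3−24| + |0−0| = 21 + 0 = 21
d(p, class-F) = |3−1| + |0−33| = 2 + 33 = 35
d(p, class-G) = |3−20| + |0−33| = 17 + 33 = 50
d(p, class-H) = |3−39| + |0−25| = 36 + 25 = 61
Sorted ascending: class-E, class-A, class-C, class-F, … — the third-nearest is class-C.

class-C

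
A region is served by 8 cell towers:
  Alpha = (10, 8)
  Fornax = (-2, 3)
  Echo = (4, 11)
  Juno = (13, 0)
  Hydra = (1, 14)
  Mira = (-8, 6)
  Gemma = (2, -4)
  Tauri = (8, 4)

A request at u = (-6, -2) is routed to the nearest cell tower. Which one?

Fornax

Squared Euclidean distances:
d²(u, Alpha) = (-6−10)² + (-2−8)² = 256 + 100 = 356
d²(u, Fornax) = (-6−(-2))² + (-2−3)² = 16 + 25 = 41
d²(u, Echo) = (-6−4)² + (-2−11)² = 100 + 169 = 269
d²(u, Juno) = (-6−13)² + (-2−0)² = 361 + 4 = 365
d²(u, Hydra) = (-6−1)² + (-2−14)² = 49 + 256 = 305
d²(u, Mira) = (-6−(-8))² + (-2−6)² = 4 + 64 = 68
d²(u, Gemma) = (-6−2)² + (-2−(-4))² = 64 + 4 = 68
d²(u, Tauri) = (-6−8)² + (-2−4)² = 196 + 36 = 232
Minimum is at Fornax.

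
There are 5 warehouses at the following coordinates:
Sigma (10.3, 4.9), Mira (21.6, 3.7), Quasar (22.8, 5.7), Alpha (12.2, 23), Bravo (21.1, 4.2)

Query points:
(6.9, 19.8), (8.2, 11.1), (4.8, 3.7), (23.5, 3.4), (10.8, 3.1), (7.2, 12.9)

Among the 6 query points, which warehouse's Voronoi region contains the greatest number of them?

(6.9, 19.8) — d² to each: Sigma:233.57, Mira:475.3, Quasar:451.62, Alpha:38.33, Bravo:445 → nearest is Alpha
(8.2, 11.1) — d² to each: Sigma:42.85, Mira:234.32, Quasar:242.32, Alpha:157.61, Bravo:214.02 → nearest is Sigma
(4.8, 3.7) — d² to each: Sigma:31.69, Mira:282.24, Quasar:328, Alpha:427.25, Bravo:265.94 → nearest is Sigma
(23.5, 3.4) — d² to each: Sigma:176.49, Mira:3.7, Quasar:5.78, Alpha:511.85, Bravo:6.4 → nearest is Mira
(10.8, 3.1) — d² to each: Sigma:3.49, Mira:117, Quasar:150.76, Alpha:397.97, Bravo:107.3 → nearest is Sigma
(7.2, 12.9) — d² to each: Sigma:73.61, Mira:292, Quasar:295.2, Alpha:127.01, Bravo:268.9 → nearest is Sigma
Tally — Sigma:4, Mira:1, Alpha:1. Sigma captures the most (4).

Sigma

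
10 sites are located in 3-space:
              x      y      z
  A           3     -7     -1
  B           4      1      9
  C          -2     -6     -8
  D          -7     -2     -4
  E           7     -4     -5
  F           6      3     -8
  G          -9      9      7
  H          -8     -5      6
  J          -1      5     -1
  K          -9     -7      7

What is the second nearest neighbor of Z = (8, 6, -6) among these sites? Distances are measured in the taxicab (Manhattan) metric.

d(Z,A) = 5 + 13 + 5 = 23
d(Z,B) = 4 + 5 + 15 = 24
d(Z,C) = 10 + 12 + 2 = 24
d(Z,D) = 15 + 8 + 2 = 25
d(Z,E) = 1 + 10 + 1 = 12
d(Z,F) = 2 + 3 + 2 = 7
d(Z,G) = 17 + 3 + 13 = 33
d(Z,H) = 16 + 11 + 12 = 39
d(Z,J) = 9 + 1 + 5 = 15
d(Z,K) = 17 + 13 + 13 = 43
Sorted ascending: F, E, J, … — the second-nearest is E.

E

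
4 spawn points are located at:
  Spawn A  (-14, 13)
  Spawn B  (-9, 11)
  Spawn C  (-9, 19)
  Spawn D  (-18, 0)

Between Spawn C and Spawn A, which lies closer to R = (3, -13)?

Spawn A

Compare squared distances:
d²(R, Spawn C) = (3−(-9))² + (-13−19)² = 144 + 1024 = 1168
d²(R, Spawn A) = (3−(-14))² + (-13−13)² = 289 + 676 = 965
1168 > 965, so Spawn A is closer.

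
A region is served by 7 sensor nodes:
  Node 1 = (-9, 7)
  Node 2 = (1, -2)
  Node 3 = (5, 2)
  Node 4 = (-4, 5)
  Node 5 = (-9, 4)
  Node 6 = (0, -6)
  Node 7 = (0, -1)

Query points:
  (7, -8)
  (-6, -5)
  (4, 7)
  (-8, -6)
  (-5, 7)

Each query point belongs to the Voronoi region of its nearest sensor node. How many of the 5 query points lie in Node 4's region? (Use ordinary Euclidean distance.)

(7, -8) — d² to each: Node 1:481, Node 2:72, Node 3:104, Node 4:290, Node 5:400, Node 6:53, Node 7:98 → nearest is Node 6
(-6, -5) — d² to each: Node 1:153, Node 2:58, Node 3:170, Node 4:104, Node 5:90, Node 6:37, Node 7:52 → nearest is Node 6
(4, 7) — d² to each: Node 1:169, Node 2:90, Node 3:26, Node 4:68, Node 5:178, Node 6:185, Node 7:80 → nearest is Node 3
(-8, -6) — d² to each: Node 1:170, Node 2:97, Node 3:233, Node 4:137, Node 5:101, Node 6:64, Node 7:89 → nearest is Node 6
(-5, 7) — d² to each: Node 1:16, Node 2:117, Node 3:125, Node 4:5, Node 5:25, Node 6:194, Node 7:89 → nearest is Node 4
1 of the 5 points has Node 4 as nearest.

1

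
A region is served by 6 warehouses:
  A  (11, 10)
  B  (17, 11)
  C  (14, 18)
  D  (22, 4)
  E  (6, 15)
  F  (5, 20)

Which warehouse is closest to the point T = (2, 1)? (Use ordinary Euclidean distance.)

Squared Euclidean distances:
|TA|² = (2−11)² + (1−10)² = 81 + 81 = 162
|TB|² = (2−17)² + (1−11)² = 225 + 100 = 325
|TC|² = (2−14)² + (1−18)² = 144 + 289 = 433
|TD|² = (2−22)² + (1−4)² = 400 + 9 = 409
|TE|² = (2−6)² + (1−15)² = 16 + 196 = 212
|TF|² = (2−5)² + (1−20)² = 9 + 361 = 370
The smallest is to A, so T lies in the Voronoi region of A.

A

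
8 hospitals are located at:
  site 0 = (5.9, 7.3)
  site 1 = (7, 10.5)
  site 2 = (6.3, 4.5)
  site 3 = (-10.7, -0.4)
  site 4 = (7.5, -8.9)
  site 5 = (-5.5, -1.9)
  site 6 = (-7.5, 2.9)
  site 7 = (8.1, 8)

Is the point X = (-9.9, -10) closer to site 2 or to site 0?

Compare squared distances:
d²(X, site 2) = (-9.9−6.3)² + (-10−4.5)² = 262.44 + 210.25 = 472.69
d²(X, site 0) = (-9.9−5.9)² + (-10−7.3)² = 249.64 + 299.29 = 548.93
472.69 < 548.93, so site 2 is closer.

site 2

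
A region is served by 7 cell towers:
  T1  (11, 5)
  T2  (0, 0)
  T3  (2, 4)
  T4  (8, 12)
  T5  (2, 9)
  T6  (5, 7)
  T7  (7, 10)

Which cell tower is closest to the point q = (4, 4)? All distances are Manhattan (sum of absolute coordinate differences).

d(q,T1) = |4−11| + |4−5| = 7 + 1 = 8
d(q,T2) = |4−0| + |4−0| = 4 + 4 = 8
d(q,T3) = |4−2| + |4−4| = 2 + 0 = 2
d(q,T4) = |4−8| + |4−12| = 4 + 8 = 12
d(q,T5) = |4−2| + |4−9| = 2 + 5 = 7
d(q,T6) = |4−5| + |4−7| = 1 + 3 = 4
d(q,T7) = |4−7| + |4−10| = 3 + 6 = 9
The smallest is to T3, so q lies in the Voronoi region of T3.

T3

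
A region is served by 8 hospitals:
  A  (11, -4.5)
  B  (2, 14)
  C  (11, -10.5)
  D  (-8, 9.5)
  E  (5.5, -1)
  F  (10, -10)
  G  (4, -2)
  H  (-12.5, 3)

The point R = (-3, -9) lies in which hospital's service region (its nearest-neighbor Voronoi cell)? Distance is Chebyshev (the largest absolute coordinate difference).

G

d(R,A) = max(14, 4.5) = 14
d(R,B) = max(5, 23) = 23
d(R,C) = max(14, 1.5) = 14
d(R,D) = max(5, 18.5) = 18.5
d(R,E) = max(8.5, 8) = 8.5
d(R,F) = max(13, 1) = 13
d(R,G) = max(7, 7) = 7
d(R,H) = max(9.5, 12) = 12
Minimum is at G.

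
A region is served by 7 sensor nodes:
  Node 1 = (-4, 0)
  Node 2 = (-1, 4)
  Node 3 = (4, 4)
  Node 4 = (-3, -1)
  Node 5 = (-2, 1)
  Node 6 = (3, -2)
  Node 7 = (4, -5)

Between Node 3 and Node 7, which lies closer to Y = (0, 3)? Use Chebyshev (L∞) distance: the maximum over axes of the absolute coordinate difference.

Node 3

d(Y, Node 3) = max(4, 1) = 4
d(Y, Node 7) = max(4, 8) = 8
4 < 8, so Node 3 is closer.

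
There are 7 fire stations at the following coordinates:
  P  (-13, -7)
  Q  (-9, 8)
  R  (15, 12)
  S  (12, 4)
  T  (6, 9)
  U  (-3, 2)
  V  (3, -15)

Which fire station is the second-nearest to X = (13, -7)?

V

Since √ is increasing, it suffices to compare squared distances:
|XP|² = (13−(-13))² + (-7−(-7))² = 676 + 0 = 676
|XQ|² = (13−(-9))² + (-7−8)² = 484 + 225 = 709
|XR|² = (13−15)² + (-7−12)² = 4 + 361 = 365
|XS|² = (13−12)² + (-7−4)² = 1 + 121 = 122
|XT|² = (13−6)² + (-7−9)² = 49 + 256 = 305
|XU|² = (13−(-3))² + (-7−2)² = 256 + 81 = 337
|XV|² = (13−3)² + (-7−(-15))² = 100 + 64 = 164
Sorted ascending: S, V, T, … — the second-nearest is V.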